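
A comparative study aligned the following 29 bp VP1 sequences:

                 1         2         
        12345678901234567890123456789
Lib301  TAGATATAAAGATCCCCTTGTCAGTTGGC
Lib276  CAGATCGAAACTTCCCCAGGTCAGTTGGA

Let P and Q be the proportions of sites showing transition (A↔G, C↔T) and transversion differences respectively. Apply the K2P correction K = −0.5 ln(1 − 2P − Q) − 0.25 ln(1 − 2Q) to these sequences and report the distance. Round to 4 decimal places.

Mismatches occur at site 1 (T/C, transition), site 6 (A/C, transversion), site 7 (T/G, transversion), site 11 (G/C, transversion), site 12 (A/T, transversion), site 18 (T/A, transversion), site 19 (T/G, transversion), site 29 (C/A, transversion).
Of the 8 differences, 1 transition and 7 transversions over 29 sites: P = 1/29 = 0.034483, Q = 7/29 = 0.241379.
d = −0.5·ln(0.689655) − 0.25·ln(0.517242) = −0.5·(-0.371564) − 0.25·(-0.659244) = 0.3506.

0.3506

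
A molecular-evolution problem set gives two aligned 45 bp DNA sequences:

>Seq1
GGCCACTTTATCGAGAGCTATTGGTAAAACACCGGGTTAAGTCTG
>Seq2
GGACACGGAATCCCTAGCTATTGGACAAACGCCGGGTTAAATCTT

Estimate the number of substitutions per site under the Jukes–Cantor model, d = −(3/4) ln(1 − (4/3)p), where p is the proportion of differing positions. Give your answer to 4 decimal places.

0.3295

The sequences differ at positions 3 (C/A), 7 (T/G), 8 (T/G), 9 (T/A), 13 (G/C), 14 (A/C), 15 (G/T), 25 (T/A), 26 (A/C), 31 (A/G), 41 (G/A), 45 (G/T).
p = 12/45 = 0.266667.
d = −0.75 · ln(1 − (4/3)·0.266667) = −0.75 · ln(0.644444) = −0.75 · (-0.439367) = 0.3295.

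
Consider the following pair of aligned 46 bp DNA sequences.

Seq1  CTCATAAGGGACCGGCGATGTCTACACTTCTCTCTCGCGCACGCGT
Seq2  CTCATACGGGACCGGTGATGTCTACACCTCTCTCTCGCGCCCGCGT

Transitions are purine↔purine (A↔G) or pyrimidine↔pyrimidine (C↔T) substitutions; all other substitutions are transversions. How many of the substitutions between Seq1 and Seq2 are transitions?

Differing sites — 7:A/C (Tv); 16:C/T (Ti); 28:T/C (Ti); 41:A/C (Tv).
Of the 4 differences, 2 transitions and 2 transversions, so the answer is 2.

2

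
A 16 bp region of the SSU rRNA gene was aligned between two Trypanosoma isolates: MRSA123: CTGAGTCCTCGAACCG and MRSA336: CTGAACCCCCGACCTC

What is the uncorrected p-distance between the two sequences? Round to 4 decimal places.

0.3750

Mismatches occur at site 5 (G/A), site 6 (T/C), site 9 (T/C), site 13 (A/C), site 15 (C/T), site 16 (G/C).
There are 6 differences over 16 sites, so p = 6/16 = 0.3750.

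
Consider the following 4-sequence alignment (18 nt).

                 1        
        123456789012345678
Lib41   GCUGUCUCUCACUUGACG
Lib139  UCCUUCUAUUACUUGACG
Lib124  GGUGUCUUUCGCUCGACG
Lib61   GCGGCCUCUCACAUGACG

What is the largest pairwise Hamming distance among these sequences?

Pairwise Hamming distances:
  Lib41 vs Lib139: 5
  Lib41 vs Lib124: 4
  Lib41 vs Lib61: 3
  Lib139 vs Lib124: 8
  Lib139 vs Lib61: 7
  Lib124 vs Lib61: 7
The largest is 8, between Lib139 and Lib124.

8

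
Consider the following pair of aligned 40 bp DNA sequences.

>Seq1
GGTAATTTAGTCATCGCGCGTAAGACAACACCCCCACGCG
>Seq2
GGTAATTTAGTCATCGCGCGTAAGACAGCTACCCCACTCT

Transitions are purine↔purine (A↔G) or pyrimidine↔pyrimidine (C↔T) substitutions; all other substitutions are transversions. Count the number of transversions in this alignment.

4

Differing sites — 28:A/G (Ti); 30:A/T (Tv); 31:C/A (Tv); 38:G/T (Tv); 40:G/T (Tv).
Of the 5 differences, 1 transition and 4 transversions, so the answer is 4.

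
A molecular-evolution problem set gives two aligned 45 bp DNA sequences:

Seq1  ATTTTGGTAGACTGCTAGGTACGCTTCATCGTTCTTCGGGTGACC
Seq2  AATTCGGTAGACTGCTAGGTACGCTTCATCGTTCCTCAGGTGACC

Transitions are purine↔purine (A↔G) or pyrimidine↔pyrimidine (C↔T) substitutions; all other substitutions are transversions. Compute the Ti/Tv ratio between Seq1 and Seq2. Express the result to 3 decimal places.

The sequences differ at positions 2 (T/A, transversion), 5 (T/C, transition), 35 (T/C, transition), 38 (G/A, transition).
Of the 4 differences, 3 transitions and 1 transversion, so Ti/Tv = 3/1 = 3.000.

3.000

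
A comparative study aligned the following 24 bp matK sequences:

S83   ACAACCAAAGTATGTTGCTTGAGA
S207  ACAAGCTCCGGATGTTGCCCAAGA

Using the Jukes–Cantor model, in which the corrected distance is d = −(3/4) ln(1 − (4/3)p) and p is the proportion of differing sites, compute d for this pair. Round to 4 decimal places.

The sequences differ at positions 5 (C/G), 7 (A/T), 8 (A/C), 9 (A/C), 11 (T/G), 19 (T/C), 20 (T/C), 21 (G/A).
p = 8/24 = 0.333333.
d = −0.75 · ln(1 − (4/3)·0.333333) = −0.75 · ln(0.555556) = −0.75 · (-0.587786) = 0.4408.

0.4408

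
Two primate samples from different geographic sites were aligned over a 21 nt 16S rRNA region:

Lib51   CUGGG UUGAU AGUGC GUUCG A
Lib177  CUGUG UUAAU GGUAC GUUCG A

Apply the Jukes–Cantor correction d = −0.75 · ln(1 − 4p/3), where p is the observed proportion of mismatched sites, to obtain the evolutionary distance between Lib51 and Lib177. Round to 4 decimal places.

0.2197

Mismatches occur at site 4 (G/U), site 8 (G/A), site 11 (A/G), site 14 (G/A).
p = 4/21 = 0.190476.
d = −0.75 · ln(1 − (4/3)·0.190476) = −0.75 · ln(0.746032) = −0.75 · (-0.292987) = 0.2197.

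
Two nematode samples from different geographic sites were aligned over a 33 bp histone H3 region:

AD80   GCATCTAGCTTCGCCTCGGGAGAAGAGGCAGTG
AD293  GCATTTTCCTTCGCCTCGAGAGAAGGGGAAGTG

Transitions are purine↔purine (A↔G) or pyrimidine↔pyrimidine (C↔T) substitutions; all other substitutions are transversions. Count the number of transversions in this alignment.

3

The sequences differ at positions 5 (C/T, transition), 7 (A/T, transversion), 8 (G/C, transversion), 19 (G/A, transition), 26 (A/G, transition), 29 (C/A, transversion).
Of the 6 differences, 3 transitions and 3 transversions, so the answer is 3.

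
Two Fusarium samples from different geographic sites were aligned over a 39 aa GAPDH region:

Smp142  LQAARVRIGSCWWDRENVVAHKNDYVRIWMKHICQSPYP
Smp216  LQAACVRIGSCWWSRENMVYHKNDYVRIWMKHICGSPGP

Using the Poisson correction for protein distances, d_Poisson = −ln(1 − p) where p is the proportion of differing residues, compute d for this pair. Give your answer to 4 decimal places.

0.1671

The sequences differ at positions 5 (R/C), 14 (D/S), 18 (V/M), 20 (A/Y), 35 (Q/G), 38 (Y/G).
p = 6/39 = 0.153846.
d = −ln(1 − 0.153846) = −ln(0.846154) = 0.1671.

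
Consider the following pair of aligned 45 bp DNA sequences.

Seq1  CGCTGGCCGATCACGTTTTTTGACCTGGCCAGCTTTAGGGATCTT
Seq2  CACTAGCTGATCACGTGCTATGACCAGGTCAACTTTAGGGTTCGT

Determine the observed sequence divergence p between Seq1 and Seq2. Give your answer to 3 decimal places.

0.244

Differing sites — 2:G/A; 5:G/A; 8:C/T; 17:T/G; 18:T/C; 20:T/A; 26:T/A; 29:C/T; 32:G/A; 41:A/T; 44:T/G.
There are 11 differences over 45 sites, so p = 11/45 = 0.244.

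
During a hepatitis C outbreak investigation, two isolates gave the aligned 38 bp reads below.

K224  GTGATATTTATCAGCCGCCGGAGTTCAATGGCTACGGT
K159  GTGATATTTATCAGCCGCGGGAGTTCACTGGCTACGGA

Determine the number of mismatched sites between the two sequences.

3

Differing sites — 19:C/G; 28:A/C; 38:T/A.
That gives 3 mismatches out of 38 aligned sites, so the Hamming distance is 3.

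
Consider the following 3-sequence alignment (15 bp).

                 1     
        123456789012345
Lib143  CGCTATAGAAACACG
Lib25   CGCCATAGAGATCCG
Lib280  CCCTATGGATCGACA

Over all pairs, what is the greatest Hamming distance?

8

Pairwise Hamming distances:
  Lib143 vs Lib25: 4
  Lib143 vs Lib280: 6
  Lib25 vs Lib280: 8
The largest is 8, between Lib25 and Lib280.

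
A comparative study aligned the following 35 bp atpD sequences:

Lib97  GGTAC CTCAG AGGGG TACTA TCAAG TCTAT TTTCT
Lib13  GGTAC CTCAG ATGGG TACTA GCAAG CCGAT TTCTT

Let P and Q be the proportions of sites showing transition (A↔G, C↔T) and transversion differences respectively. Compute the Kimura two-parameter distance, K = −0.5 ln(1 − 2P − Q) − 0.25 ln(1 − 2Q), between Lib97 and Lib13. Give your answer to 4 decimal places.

0.1956

Differing sites — 12:G/T (Tv); 21:T/G (Tv); 26:T/C (Ti); 28:T/G (Tv); 33:T/C (Ti); 34:C/T (Ti).
Of the 6 differences, 3 transitions and 3 transversions over 35 sites: P = 3/35 = 0.085714, Q = 3/35 = 0.085714.
d = −0.5·ln(0.742858) − 0.25·ln(0.828572) = −0.5·(-0.297250) − 0.25·(-0.188052) = 0.1956.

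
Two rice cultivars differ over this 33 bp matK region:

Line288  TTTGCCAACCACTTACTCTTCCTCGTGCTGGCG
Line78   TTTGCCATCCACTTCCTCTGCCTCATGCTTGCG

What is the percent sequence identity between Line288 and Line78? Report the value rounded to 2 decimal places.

84.85%

Mismatches occur at site 8 (A/T), site 15 (A/C), site 20 (T/G), site 25 (G/A), site 30 (G/T).
28 of the 33 sites match, so the percent identity is 28/33 × 100 = 84.85%.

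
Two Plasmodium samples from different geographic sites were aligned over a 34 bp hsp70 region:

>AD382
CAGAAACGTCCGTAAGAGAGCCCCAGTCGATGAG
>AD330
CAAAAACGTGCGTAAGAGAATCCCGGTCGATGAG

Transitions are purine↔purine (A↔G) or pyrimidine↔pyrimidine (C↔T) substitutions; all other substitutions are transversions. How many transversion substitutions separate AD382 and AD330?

Mismatches occur at site 3 (G↔A, transition), site 10 (C↔G, transversion), site 20 (G↔A, transition), site 21 (C↔T, transition), site 25 (A↔G, transition).
Of the 5 differences, 4 transitions and 1 transversion, so the answer is 1.

1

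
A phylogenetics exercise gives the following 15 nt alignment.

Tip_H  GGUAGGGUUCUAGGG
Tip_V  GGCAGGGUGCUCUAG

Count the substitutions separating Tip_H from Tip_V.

5

Mismatches occur at site 3 (U/C), site 9 (U/G), site 12 (A/C), site 13 (G/U), site 14 (G/A).
That gives 5 mismatches out of 15 aligned sites, so the Hamming distance is 5.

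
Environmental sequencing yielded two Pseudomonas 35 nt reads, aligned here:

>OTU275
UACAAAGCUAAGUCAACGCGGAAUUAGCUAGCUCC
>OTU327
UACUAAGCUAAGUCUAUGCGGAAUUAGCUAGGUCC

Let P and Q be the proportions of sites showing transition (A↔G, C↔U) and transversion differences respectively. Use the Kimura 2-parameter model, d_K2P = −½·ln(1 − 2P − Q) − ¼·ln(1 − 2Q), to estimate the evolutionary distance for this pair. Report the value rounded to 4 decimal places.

Differing sites — 4:A/U (Tv); 15:A/U (Tv); 17:C/U (Ti); 32:C/G (Tv).
Of the 4 differences, 1 transition and 3 transversions over 35 sites: P = 1/35 = 0.028571, Q = 3/35 = 0.085714.
d = −0.5·ln(0.857144) − 0.25·ln(0.828572) = −0.5·(-0.154149) − 0.25·(-0.188052) = 0.1241.

0.1241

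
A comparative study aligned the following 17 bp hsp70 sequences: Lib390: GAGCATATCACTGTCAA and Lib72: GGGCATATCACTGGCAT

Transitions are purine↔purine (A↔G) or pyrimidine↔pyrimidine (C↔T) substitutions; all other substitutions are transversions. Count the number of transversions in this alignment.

The sequences differ at positions 2 (A/G, transition), 14 (T/G, transversion), 17 (A/T, transversion).
Of the 3 differences, 1 transition and 2 transversions, so the answer is 2.

2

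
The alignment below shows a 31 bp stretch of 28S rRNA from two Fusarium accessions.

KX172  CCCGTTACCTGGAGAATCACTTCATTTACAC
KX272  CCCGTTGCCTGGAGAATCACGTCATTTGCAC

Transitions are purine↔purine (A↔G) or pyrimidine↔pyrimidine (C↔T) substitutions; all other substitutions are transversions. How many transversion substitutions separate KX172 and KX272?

Mismatches occur at site 7 (A/G, transition), site 21 (T/G, transversion), site 28 (A/G, transition).
Of the 3 differences, 2 transitions and 1 transversion, so the answer is 1.

1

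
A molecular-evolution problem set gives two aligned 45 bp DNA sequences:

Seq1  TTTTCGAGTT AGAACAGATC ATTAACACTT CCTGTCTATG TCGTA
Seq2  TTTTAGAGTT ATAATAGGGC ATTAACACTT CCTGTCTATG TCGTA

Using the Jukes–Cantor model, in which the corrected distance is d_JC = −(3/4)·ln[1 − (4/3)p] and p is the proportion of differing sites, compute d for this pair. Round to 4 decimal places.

Mismatches occur at site 5 (C/A), site 12 (G/T), site 15 (C/T), site 18 (A/G), site 19 (T/G).
p = 5/45 = 0.111111.
d = −0.75 · ln(1 − (4/3)·0.111111) = −0.75 · ln(0.851852) = −0.75 · (-0.160342) = 0.1203.

0.1203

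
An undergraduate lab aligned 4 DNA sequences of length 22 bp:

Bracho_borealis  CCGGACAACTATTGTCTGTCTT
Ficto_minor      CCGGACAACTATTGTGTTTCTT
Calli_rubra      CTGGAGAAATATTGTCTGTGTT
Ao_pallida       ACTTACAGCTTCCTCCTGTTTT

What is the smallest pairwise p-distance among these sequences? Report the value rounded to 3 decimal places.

0.091

Pairwise Hamming distances:
  Bracho_borealis vs Ficto_minor: 2
  Bracho_borealis vs Calli_rubra: 4
  Bracho_borealis vs Ao_pallida: 10
  Ficto_minor vs Calli_rubra: 6
  Ficto_minor vs Ao_pallida: 12
  Calli_rubra vs Ao_pallida: 13
The smallest is 2 mismatches, between Bracho_borealis and Ficto_minor; p = 2/22 = 0.091.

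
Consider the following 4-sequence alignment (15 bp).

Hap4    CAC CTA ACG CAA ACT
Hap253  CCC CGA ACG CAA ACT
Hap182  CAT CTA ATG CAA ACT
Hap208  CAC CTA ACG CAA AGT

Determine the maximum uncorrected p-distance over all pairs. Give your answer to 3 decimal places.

Pairwise Hamming distances:
  Hap4 vs Hap253: 2
  Hap4 vs Hap182: 2
  Hap4 vs Hap208: 1
  Hap253 vs Hap182: 4
  Hap253 vs Hap208: 3
  Hap182 vs Hap208: 3
The largest is 4 mismatches, between Hap253 and Hap182; p = 4/15 = 0.267.

0.267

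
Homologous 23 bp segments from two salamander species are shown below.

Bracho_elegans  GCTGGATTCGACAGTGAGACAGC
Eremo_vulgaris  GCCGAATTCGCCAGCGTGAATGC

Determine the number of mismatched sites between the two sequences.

Mismatches occur at site 3 (T/C), site 5 (G/A), site 11 (A/C), site 15 (T/C), site 17 (A/T), site 20 (C/A), site 21 (A/T).
That gives 7 mismatches out of 23 aligned sites, so the Hamming distance is 7.

7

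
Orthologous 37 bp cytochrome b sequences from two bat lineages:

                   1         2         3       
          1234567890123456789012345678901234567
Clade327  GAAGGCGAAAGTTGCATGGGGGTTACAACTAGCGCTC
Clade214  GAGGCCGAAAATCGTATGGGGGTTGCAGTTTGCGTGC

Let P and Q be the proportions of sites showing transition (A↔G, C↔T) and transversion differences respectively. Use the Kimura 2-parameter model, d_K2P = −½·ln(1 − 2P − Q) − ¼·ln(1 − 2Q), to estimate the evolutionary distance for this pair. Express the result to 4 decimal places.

Mismatches occur at site 3 (A/G, transition), site 5 (G/C, transversion), site 11 (G/A, transition), site 13 (T/C, transition), site 15 (C/T, transition), site 25 (A/G, transition), site 28 (A/G, transition), site 29 (C/T, transition), site 31 (A/T, transversion), site 35 (C/T, transition), site 36 (T/G, transversion).
Of the 11 differences, 8 transitions and 3 transversions over 37 sites: P = 8/37 = 0.216216, Q = 3/37 = 0.081081.
d = −0.5·ln(0.486487) − 0.25·ln(0.837838) = −0.5·(-0.720545) − 0.25·(-0.176931) = 0.4045.

0.4045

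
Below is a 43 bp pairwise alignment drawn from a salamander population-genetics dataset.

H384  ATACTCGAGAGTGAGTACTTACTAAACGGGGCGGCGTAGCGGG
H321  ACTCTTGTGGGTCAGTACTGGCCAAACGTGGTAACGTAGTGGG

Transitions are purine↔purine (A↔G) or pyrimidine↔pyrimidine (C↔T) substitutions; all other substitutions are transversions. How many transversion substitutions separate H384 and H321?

The sequences differ at positions 2 (T/C, transition), 3 (A/T, transversion), 6 (C/T, transition), 8 (A/T, transversion), 10 (A/G, transition), 13 (G/C, transversion), 20 (T/G, transversion), 21 (A/G, transition), 23 (T/C, transition), 29 (G/T, transversion), 32 (C/T, transition), 33 (G/A, transition), 34 (G/A, transition), 40 (C/T, transition).
Of the 14 differences, 9 transitions and 5 transversions, so the answer is 5.

5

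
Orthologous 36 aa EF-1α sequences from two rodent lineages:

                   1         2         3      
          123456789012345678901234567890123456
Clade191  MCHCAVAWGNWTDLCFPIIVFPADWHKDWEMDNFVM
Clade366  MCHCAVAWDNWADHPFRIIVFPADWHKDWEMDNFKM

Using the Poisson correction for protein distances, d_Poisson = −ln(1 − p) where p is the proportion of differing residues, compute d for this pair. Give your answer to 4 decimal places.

0.1823

The sequences differ at positions 9 (G/D), 12 (T/A), 14 (L/H), 15 (C/P), 17 (P/R), 35 (V/K).
p = 6/36 = 0.166667.
d = −ln(1 − 0.166667) = −ln(0.833333) = 0.1823.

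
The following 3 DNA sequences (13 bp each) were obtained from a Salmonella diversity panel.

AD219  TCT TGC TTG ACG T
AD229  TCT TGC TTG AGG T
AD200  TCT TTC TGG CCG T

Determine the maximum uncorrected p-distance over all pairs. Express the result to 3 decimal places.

0.308

Pairwise Hamming distances:
  AD219 vs AD229: 1
  AD219 vs AD200: 3
  AD229 vs AD200: 4
The largest is 4 mismatches, between AD229 and AD200; p = 4/13 = 0.308.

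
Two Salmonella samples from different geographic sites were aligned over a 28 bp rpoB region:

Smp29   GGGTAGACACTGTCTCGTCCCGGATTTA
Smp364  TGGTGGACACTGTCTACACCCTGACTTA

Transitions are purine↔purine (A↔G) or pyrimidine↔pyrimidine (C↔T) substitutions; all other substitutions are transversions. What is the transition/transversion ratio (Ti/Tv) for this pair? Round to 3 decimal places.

0.400

The sequences differ at positions 1 (G/T, transversion), 5 (A/G, transition), 16 (C/A, transversion), 17 (G/C, transversion), 18 (T/A, transversion), 22 (G/T, transversion), 25 (T/C, transition).
Of the 7 differences, 2 transitions and 5 transversions, so Ti/Tv = 2/5 = 0.400.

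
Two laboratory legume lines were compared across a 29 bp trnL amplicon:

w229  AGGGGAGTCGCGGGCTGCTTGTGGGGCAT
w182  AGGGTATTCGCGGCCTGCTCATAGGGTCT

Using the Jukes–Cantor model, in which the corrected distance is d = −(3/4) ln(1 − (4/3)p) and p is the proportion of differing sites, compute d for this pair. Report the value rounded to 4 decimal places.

The sequences differ at positions 5 (G/T), 7 (G/T), 14 (G/C), 20 (T/C), 21 (G/A), 23 (G/A), 27 (C/T), 28 (A/C).
p = 8/29 = 0.275862.
d = −0.75 · ln(1 − (4/3)·0.275862) = −0.75 · ln(0.632184) = −0.75 · (-0.458575) = 0.3439.

0.3439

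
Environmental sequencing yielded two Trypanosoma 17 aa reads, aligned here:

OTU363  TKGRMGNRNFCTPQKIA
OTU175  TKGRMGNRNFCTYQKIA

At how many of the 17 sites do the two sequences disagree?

1

A single mismatch occurs at site 13 (P→Y).
That gives 1 mismatch out of 17 aligned sites, so the Hamming distance is 1.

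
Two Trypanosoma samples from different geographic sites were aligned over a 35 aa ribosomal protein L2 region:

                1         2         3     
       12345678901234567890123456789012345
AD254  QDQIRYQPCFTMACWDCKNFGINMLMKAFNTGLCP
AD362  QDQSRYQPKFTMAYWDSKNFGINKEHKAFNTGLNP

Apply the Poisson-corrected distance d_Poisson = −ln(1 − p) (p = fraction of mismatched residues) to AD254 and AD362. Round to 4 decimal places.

0.2595

The sequences differ at positions 4 (I/S), 9 (C/K), 14 (C/Y), 17 (C/S), 24 (M/K), 25 (L/E), 26 (M/H), 34 (C/N).
p = 8/35 = 0.228571.
d = −ln(1 − 0.228571) = −ln(0.771429) = 0.2595.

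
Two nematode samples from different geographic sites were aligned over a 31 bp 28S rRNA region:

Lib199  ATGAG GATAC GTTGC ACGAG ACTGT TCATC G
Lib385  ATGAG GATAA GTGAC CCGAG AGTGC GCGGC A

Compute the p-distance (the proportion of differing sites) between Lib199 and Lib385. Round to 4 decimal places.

0.3226

The sequences differ at positions 10 (C/A), 13 (T/G), 14 (G/A), 16 (A/C), 22 (C/G), 25 (T/C), 26 (T/G), 28 (A/G), 29 (T/G), 31 (G/A).
There are 10 differences over 31 sites, so p = 10/31 = 0.3226.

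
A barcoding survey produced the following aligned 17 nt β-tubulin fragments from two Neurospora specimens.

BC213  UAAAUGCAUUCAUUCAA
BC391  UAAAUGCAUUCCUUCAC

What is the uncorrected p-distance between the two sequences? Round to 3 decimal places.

0.118

Differing sites — 12:A/C; 17:A/C.
There are 2 differences over 17 sites, so p = 2/17 = 0.118.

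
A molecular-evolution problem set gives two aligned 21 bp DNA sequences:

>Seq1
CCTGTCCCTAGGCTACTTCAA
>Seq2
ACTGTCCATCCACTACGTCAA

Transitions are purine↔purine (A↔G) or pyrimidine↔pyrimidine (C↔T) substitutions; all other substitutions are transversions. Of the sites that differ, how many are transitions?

1

The sequences differ at positions 1 (C/A, transversion), 8 (C/A, transversion), 10 (A/C, transversion), 11 (G/C, transversion), 12 (G/A, transition), 17 (T/G, transversion).
Of the 6 differences, 1 transition and 5 transversions, so the answer is 1.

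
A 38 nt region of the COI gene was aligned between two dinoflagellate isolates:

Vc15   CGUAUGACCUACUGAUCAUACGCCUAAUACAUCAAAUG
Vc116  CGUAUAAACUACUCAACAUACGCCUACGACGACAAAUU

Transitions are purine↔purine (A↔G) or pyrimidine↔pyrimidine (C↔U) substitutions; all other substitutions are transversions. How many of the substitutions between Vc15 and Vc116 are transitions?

The sequences differ at positions 6 (G/A, transition), 8 (C/A, transversion), 14 (G/C, transversion), 16 (U/A, transversion), 27 (A/C, transversion), 28 (U/G, transversion), 31 (A/G, transition), 32 (U/A, transversion), 38 (G/U, transversion).
Of the 9 differences, 2 transitions and 7 transversions, so the answer is 2.

2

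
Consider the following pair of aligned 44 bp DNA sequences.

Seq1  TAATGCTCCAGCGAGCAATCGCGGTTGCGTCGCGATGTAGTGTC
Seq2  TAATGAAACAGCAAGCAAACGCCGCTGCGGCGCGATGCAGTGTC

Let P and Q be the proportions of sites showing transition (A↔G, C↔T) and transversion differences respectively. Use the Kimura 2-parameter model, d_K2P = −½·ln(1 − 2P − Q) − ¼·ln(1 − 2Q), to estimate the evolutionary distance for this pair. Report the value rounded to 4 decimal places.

0.2388

Differing sites — 6:C/A (Tv); 7:T/A (Tv); 8:C/A (Tv); 13:G/A (Ti); 19:T/A (Tv); 23:G/C (Tv); 25:T/C (Ti); 30:T/G (Tv); 38:T/C (Ti).
Of the 9 differences, 3 transitions and 6 transversions over 44 sites: P = 3/44 = 0.068182, Q = 6/44 = 0.136364.
d = −0.5·ln(0.727272) − 0.25·ln(0.727272) = −0.5·(-0.318455) − 0.25·(-0.318455) = 0.2388.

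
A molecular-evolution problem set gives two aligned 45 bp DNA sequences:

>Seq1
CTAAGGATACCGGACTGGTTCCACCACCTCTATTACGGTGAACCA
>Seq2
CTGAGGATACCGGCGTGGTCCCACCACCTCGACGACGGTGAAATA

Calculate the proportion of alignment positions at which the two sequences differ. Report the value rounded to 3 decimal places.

0.200

Mismatches occur at site 3 (A↔G), site 14 (A↔C), site 15 (C↔G), site 20 (T↔C), site 31 (T↔G), site 33 (T↔C), site 34 (T↔G), site 43 (C↔A), site 44 (C↔T).
There are 9 differences over 45 sites, so p = 9/45 = 0.200.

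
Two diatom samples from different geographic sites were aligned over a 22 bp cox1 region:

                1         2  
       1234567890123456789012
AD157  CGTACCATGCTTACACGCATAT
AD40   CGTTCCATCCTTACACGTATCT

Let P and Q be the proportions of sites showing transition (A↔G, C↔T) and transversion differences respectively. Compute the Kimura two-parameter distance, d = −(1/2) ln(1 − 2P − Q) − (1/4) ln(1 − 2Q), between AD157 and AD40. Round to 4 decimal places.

Mismatches occur at site 4 (A↔T, transversion), site 9 (G↔C, transversion), site 18 (C↔T, transition), site 21 (A↔C, transversion).
Of the 4 differences, 1 transition and 3 transversions over 22 sites: P = 1/22 = 0.045455, Q = 3/22 = 0.136364.
d = −0.5·ln(0.772726) − 0.25·ln(0.727272) = −0.5·(-0.257831) − 0.25·(-0.318455) = 0.2085.

0.2085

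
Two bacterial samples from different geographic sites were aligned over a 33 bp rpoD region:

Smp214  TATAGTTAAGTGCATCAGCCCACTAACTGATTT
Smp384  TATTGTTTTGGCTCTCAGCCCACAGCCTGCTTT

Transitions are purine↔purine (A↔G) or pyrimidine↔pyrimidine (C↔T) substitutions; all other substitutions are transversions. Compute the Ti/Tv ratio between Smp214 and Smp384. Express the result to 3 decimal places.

Differing sites — 4:A/T (Tv); 8:A/T (Tv); 9:A/T (Tv); 11:T/G (Tv); 12:G/C (Tv); 13:C/T (Ti); 14:A/C (Tv); 24:T/A (Tv); 25:A/G (Ti); 26:A/C (Tv); 30:A/C (Tv).
Of the 11 differences, 2 transitions and 9 transversions, so Ti/Tv = 2/9 = 0.222.

0.222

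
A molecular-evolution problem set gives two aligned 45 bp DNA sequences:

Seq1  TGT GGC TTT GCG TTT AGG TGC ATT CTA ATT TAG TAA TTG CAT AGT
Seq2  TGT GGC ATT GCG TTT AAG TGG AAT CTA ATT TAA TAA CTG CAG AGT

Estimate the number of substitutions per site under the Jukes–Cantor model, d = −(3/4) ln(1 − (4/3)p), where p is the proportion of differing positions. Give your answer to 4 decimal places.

Mismatches occur at site 7 (T/A), site 17 (G/A), site 21 (C/G), site 23 (T/A), site 33 (G/A), site 37 (T/C), site 42 (T/G).
p = 7/45 = 0.155556.
d = −0.75 · ln(1 − (4/3)·0.155556) = −0.75 · ln(0.792592) = −0.75 · (-0.232447) = 0.1743.

0.1743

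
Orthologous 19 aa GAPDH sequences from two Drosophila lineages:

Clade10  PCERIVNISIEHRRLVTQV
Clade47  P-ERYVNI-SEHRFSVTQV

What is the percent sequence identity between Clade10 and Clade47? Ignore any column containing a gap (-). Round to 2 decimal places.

76.47%

Excluding the 2 gap columns leaves 17 comparable sites.
Differing sites — 5:I/Y; 10:I/S; 14:R/F; 15:L/S.
13 of the 17 comparable sites match, so the percent identity is 13/17 × 100 = 76.47%.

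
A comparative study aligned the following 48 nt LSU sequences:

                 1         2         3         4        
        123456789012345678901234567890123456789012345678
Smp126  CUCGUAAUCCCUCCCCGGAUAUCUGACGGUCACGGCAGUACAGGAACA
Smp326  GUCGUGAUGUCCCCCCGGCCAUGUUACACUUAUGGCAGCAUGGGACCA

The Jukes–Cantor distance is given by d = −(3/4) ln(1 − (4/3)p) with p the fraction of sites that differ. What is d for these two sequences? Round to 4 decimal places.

Differing sites — 1:C/G; 6:A/G; 9:C/G; 10:C/U; 12:U/C; 19:A/C; 20:U/C; 23:C/G; 25:G/U; 28:G/A; 29:G/C; 31:C/U; 33:C/U; 39:U/C; 41:C/U; 42:A/G; 46:A/C.
p = 17/48 = 0.354167.
d = −0.75 · ln(1 − (4/3)·0.354167) = −0.75 · ln(0.527777) = −0.75 · (-0.639081) = 0.4793.

0.4793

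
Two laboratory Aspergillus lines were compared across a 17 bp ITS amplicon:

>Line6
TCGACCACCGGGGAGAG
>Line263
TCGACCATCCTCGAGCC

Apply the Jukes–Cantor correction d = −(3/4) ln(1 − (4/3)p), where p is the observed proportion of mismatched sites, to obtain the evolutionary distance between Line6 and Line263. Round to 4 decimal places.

0.4770

Mismatches occur at site 8 (C↔T), site 10 (G↔C), site 11 (G↔T), site 12 (G↔C), site 16 (A↔C), site 17 (G↔C).
p = 6/17 = 0.352941.
d = −0.75 · ln(1 − (4/3)·0.352941) = −0.75 · ln(0.529412) = −0.75 · (-0.635988) = 0.4770.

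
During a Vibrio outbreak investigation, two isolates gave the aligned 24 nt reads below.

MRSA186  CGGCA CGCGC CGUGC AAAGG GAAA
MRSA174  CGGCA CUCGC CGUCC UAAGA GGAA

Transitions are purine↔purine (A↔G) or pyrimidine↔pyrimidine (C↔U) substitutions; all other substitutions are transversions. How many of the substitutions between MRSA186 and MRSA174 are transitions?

Mismatches occur at site 7 (G↔U, transversion), site 14 (G↔C, transversion), site 16 (A↔U, transversion), site 20 (G↔A, transition), site 22 (A↔G, transition).
Of the 5 differences, 2 transitions and 3 transversions, so the answer is 2.

2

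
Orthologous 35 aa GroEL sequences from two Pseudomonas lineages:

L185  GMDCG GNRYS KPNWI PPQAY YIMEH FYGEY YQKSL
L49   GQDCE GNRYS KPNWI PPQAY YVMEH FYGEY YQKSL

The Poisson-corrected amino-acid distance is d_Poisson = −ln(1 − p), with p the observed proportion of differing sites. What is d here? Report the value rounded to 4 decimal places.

Differing sites — 2:M/Q; 5:G/E; 22:I/V.
p = 3/35 = 0.085714.
d = −ln(1 − 0.085714) = −ln(0.914286) = 0.0896.

0.0896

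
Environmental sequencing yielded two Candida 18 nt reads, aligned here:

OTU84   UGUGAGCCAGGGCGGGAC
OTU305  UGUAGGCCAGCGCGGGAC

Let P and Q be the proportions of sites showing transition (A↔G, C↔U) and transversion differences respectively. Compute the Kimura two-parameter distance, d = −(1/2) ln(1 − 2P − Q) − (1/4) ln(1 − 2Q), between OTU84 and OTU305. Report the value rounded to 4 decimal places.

Differing sites — 4:G/A (Ti); 5:A/G (Ti); 11:G/C (Tv).
Of the 3 differences, 2 transitions and 1 transversion over 18 sites: P = 2/18 = 0.111111, Q = 1/18 = 0.055556.
d = −0.5·ln(0.722222) − 0.25·ln(0.888888) = −0.5·(-0.325423) − 0.25·(-0.117784) = 0.1922.

0.1922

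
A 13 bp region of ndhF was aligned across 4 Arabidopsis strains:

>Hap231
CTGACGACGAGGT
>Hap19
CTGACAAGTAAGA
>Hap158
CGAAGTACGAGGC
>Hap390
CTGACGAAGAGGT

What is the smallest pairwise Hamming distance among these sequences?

Pairwise Hamming distances:
  Hap231 vs Hap19: 5
  Hap231 vs Hap158: 5
  Hap231 vs Hap390: 1
  Hap19 vs Hap158: 8
  Hap19 vs Hap390: 5
  Hap158 vs Hap390: 6
The smallest is 1, between Hap231 and Hap390.

1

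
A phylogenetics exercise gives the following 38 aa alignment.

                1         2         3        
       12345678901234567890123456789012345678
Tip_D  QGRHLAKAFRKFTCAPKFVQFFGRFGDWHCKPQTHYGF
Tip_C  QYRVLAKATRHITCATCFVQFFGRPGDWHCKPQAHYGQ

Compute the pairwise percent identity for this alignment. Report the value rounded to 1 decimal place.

The sequences differ at positions 2 (G/Y), 4 (H/V), 9 (F/T), 11 (K/H), 12 (F/I), 16 (P/T), 17 (K/C), 25 (F/P), 34 (T/A), 38 (F/Q).
28 of the 38 sites match, so the percent identity is 28/38 × 100 = 73.7%.

73.7%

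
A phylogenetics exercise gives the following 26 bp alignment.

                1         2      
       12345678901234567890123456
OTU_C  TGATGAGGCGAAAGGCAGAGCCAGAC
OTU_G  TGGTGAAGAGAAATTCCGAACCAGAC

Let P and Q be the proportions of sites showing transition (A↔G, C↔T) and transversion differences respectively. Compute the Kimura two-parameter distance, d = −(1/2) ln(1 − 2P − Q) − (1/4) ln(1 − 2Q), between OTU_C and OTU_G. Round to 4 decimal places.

The sequences differ at positions 3 (A/G, transition), 7 (G/A, transition), 9 (C/A, transversion), 14 (G/T, transversion), 15 (G/T, transversion), 17 (A/C, transversion), 20 (G/A, transition).
Of the 7 differences, 3 transitions and 4 transversions over 26 sites: P = 3/26 = 0.115385, Q = 4/26 = 0.153846.
d = −0.5·ln(0.615384) − 0.25·ln(0.692308) = −0.5·(-0.485509) − 0.25·(-0.367724) = 0.3347.

0.3347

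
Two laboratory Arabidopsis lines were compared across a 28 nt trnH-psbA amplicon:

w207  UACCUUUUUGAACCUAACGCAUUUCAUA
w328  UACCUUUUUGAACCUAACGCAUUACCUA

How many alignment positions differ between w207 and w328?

The sequences differ at positions 24 (U/A), 26 (A/C).
That gives 2 mismatches out of 28 aligned sites, so the Hamming distance is 2.

2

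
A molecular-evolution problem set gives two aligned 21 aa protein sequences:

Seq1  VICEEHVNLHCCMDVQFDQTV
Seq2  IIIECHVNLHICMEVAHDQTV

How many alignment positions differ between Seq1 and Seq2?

7

Differing sites — 1:V/I; 3:C/I; 5:E/C; 11:C/I; 14:D/E; 16:Q/A; 17:F/H.
That gives 7 mismatches out of 21 aligned sites, so the Hamming distance is 7.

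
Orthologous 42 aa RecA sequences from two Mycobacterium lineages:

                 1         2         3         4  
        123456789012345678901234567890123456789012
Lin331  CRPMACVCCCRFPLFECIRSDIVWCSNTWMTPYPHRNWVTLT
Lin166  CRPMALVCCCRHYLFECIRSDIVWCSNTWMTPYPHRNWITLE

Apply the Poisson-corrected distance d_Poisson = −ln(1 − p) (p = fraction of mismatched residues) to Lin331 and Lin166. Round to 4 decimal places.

0.1268

The sequences differ at positions 6 (C/L), 12 (F/H), 13 (P/Y), 39 (V/I), 42 (T/E).
p = 5/42 = 0.119048.
d = −ln(1 − 0.119048) = −ln(0.880952) = 0.1268.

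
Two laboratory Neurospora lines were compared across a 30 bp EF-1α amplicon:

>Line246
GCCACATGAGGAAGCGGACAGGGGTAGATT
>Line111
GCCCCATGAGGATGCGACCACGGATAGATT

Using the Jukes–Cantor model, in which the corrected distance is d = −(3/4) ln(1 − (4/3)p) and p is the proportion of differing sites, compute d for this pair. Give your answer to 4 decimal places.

0.2326

Mismatches occur at site 4 (A→C), site 13 (A→T), site 17 (G→A), site 18 (A→C), site 21 (G→C), site 24 (G→A).
p = 6/30 = 0.200000.
d = −0.75 · ln(1 − (4/3)·0.200000) = −0.75 · ln(0.733333) = −0.75 · (-0.310155) = 0.2326.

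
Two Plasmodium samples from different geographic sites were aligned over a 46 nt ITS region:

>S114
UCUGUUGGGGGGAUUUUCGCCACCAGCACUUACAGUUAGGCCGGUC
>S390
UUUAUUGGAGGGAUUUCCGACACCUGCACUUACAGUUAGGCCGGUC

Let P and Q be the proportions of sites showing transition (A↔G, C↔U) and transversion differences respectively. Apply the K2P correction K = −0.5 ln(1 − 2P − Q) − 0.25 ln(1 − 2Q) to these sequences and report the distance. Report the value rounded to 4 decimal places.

Mismatches occur at site 2 (C/U, transition), site 4 (G/A, transition), site 9 (G/A, transition), site 17 (U/C, transition), site 20 (C/A, transversion), site 25 (A/U, transversion).
Of the 6 differences, 4 transitions and 2 transversions over 46 sites: P = 4/46 = 0.086957, Q = 2/46 = 0.043478.
d = −0.5·ln(0.782608) − 0.25·ln(0.913044) = −0.5·(-0.245123) − 0.25·(-0.090971) = 0.1453.

0.1453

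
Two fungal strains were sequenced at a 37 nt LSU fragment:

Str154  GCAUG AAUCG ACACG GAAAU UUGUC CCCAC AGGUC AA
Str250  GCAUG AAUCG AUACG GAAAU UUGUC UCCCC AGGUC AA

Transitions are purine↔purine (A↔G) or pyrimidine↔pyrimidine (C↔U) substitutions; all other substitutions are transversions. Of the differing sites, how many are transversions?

Differing sites — 12:C/U (Ti); 26:C/U (Ti); 29:A/C (Tv).
Of the 3 differences, 2 transitions and 1 transversion, so the answer is 1.

1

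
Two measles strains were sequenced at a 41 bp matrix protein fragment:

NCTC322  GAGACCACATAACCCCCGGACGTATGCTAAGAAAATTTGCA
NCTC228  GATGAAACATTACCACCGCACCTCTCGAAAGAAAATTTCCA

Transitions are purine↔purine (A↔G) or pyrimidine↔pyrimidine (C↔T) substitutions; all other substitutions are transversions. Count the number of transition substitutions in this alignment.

Differing sites — 3:G/T (Tv); 4:A/G (Ti); 5:C/A (Tv); 6:C/A (Tv); 11:A/T (Tv); 15:C/A (Tv); 19:G/C (Tv); 22:G/C (Tv); 24:A/C (Tv); 26:G/C (Tv); 27:C/G (Tv); 28:T/A (Tv); 39:G/C (Tv).
Of the 13 differences, 1 transition and 12 transversions, so the answer is 1.

1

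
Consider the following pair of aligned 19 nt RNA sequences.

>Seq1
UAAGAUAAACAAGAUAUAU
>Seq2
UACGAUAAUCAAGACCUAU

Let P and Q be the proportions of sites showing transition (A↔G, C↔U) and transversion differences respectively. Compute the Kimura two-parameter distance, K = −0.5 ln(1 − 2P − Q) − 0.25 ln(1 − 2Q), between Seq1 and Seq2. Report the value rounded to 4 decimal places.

0.2476

Differing sites — 3:A/C (Tv); 9:A/U (Tv); 15:U/C (Ti); 16:A/C (Tv).
Of the 4 differences, 1 transition and 3 transversions over 19 sites: P = 1/19 = 0.052632, Q = 3/19 = 0.157895.
d = −0.5·ln(0.736841) − 0.25·ln(0.684210) = −0.5·(-0.305383) − 0.25·(-0.379490) = 0.2476.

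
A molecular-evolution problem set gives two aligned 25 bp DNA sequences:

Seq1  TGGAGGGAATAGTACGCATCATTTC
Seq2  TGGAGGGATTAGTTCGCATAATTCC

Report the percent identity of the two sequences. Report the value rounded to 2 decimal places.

84.00%

Mismatches occur at site 9 (A→T), site 14 (A→T), site 20 (C→A), site 24 (T→C).
21 of the 25 sites match, so the percent identity is 21/25 × 100 = 84.00%.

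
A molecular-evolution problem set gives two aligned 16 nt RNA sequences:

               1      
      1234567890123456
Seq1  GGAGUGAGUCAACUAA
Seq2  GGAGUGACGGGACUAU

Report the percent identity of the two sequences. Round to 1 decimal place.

68.8%

Differing sites — 8:G/C; 9:U/G; 10:C/G; 11:A/G; 16:A/U.
11 of the 16 sites match, so the percent identity is 11/16 × 100 = 68.8%.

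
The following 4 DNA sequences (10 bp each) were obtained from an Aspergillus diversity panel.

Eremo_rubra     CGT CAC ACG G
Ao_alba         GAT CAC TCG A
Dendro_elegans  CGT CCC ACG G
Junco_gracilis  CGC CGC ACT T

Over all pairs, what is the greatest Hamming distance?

Pairwise Hamming distances:
  Eremo_rubra vs Ao_alba: 4
  Eremo_rubra vs Dendro_elegans: 1
  Eremo_rubra vs Junco_gracilis: 4
  Ao_alba vs Dendro_elegans: 5
  Ao_alba vs Junco_gracilis: 7
  Dendro_elegans vs Junco_gracilis: 4
The largest is 7, between Ao_alba and Junco_gracilis.

7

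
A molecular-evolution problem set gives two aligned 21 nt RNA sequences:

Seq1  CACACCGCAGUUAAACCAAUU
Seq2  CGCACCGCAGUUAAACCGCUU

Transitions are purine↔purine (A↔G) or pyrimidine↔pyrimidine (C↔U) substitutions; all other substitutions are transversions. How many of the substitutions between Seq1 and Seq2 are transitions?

2

Mismatches occur at site 2 (A/G, transition), site 18 (A/G, transition), site 19 (A/C, transversion).
Of the 3 differences, 2 transitions and 1 transversion, so the answer is 2.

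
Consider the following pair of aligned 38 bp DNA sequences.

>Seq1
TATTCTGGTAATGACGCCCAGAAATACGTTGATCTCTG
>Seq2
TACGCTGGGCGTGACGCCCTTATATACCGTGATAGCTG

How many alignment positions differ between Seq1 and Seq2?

12

The sequences differ at positions 3 (T/C), 4 (T/G), 9 (T/G), 10 (A/C), 11 (A/G), 20 (A/T), 21 (G/T), 23 (A/T), 28 (G/C), 29 (T/G), 34 (C/A), 35 (T/G).
That gives 12 mismatches out of 38 aligned sites, so the Hamming distance is 12.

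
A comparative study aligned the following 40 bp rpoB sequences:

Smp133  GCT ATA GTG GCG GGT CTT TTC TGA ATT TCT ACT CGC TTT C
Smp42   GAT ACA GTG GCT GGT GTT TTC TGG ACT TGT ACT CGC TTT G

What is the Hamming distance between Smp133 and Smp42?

The sequences differ at positions 2 (C/A), 5 (T/C), 12 (G/T), 16 (C/G), 24 (A/G), 26 (T/C), 29 (C/G), 40 (C/G).
That gives 8 mismatches out of 40 aligned sites, so the Hamming distance is 8.

8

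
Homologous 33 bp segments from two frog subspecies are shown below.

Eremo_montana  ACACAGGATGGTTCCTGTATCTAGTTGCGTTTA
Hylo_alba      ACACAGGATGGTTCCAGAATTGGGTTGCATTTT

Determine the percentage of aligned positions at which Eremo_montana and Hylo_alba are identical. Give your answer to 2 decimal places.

Differing sites — 16:T/A; 18:T/A; 21:C/T; 22:T/G; 23:A/G; 29:G/A; 33:A/T.
26 of the 33 sites match, so the percent identity is 26/33 × 100 = 78.79%.

78.79%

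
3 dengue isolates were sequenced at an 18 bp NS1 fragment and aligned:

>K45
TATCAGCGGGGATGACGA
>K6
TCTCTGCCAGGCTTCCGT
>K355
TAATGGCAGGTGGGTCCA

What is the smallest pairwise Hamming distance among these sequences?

Pairwise Hamming distances:
  K45 vs K6: 8
  K45 vs K355: 9
  K6 vs K355: 13
The smallest is 8, between K45 and K6.

8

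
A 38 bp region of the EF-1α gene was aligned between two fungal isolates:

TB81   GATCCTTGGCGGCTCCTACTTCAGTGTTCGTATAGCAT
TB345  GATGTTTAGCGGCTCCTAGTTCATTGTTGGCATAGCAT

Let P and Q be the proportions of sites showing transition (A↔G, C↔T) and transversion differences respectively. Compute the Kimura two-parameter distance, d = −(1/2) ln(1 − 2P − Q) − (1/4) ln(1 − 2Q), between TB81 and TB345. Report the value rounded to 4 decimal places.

The sequences differ at positions 4 (C/G, transversion), 5 (C/T, transition), 8 (G/A, transition), 19 (C/G, transversion), 24 (G/T, transversion), 29 (C/G, transversion), 31 (T/C, transition).
Of the 7 differences, 3 transitions and 4 transversions over 38 sites: P = 3/38 = 0.078947, Q = 4/38 = 0.105263.
d = −0.5·ln(0.736843) − 0.25·ln(0.789474) = −0.5·(-0.305380) − 0.25·(-0.236388) = 0.2118.

0.2118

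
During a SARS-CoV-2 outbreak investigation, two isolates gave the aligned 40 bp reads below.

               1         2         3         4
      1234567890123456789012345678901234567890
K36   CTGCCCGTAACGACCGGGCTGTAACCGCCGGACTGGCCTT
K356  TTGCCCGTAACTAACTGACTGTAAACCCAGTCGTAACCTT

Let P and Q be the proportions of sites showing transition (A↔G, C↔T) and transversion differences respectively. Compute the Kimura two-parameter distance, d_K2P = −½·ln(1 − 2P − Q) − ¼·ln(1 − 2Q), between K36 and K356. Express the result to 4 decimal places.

Mismatches occur at site 1 (C/T, transition), site 12 (G/T, transversion), site 14 (C/A, transversion), site 16 (G/T, transversion), site 18 (G/A, transition), site 25 (C/A, transversion), site 27 (G/C, transversion), site 29 (C/A, transversion), site 31 (G/T, transversion), site 32 (A/C, transversion), site 33 (C/G, transversion), site 35 (G/A, transition), site 36 (G/A, transition).
Of the 13 differences, 4 transitions and 9 transversions over 40 sites: P = 4/40 = 0.100000, Q = 9/40 = 0.225000.
d = −0.5·ln(0.575000) − 0.25·ln(0.550000) = −0.5·(-0.553385) − 0.25·(-0.597837) = 0.4262.

0.4262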